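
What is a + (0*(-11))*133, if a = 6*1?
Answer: 6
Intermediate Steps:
a = 6
a + (0*(-11))*133 = 6 + (0*(-11))*133 = 6 + 0*133 = 6 + 0 = 6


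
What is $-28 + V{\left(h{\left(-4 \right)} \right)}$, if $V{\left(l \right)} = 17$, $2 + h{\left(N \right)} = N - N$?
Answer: $-11$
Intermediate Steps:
$h{\left(N \right)} = -2$ ($h{\left(N \right)} = -2 + \left(N - N\right) = -2 + 0 = -2$)
$-28 + V{\left(h{\left(-4 \right)} \right)} = -28 + 17 = -11$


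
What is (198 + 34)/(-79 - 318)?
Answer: -232/397 ≈ -0.58438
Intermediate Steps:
(198 + 34)/(-79 - 318) = 232/(-397) = 232*(-1/397) = -232/397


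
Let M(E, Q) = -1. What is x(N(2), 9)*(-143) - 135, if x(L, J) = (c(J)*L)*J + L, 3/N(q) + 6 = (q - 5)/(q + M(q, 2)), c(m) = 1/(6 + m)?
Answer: -881/15 ≈ -58.733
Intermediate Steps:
N(q) = 3/(-6 + (-5 + q)/(-1 + q)) (N(q) = 3/(-6 + (q - 5)/(q - 1)) = 3/(-6 + (-5 + q)/(-1 + q)))
x(L, J) = L + J*L/(6 + J) (x(L, J) = (L/(6 + J))*J + L = J*L/(6 + J) + L = L + J*L/(6 + J))
x(N(2), 9)*(-143) - 135 = (2*(3*(1 - 1*2)/(-1 + 5*2))*(3 + 9)/(6 + 9))*(-143) - 135 = (2*(3*(1 - 2)/(-1 + 10))*12/15)*(-143) - 135 = (2*(3*(-1)/9)*(1/15)*12)*(-143) - 135 = (2*(3*(1/9)*(-1))*(1/15)*12)*(-143) - 135 = (2*(-1/3)*(1/15)*12)*(-143) - 135 = -8/15*(-143) - 135 = 1144/15 - 135 = -881/15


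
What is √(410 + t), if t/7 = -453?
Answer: I*√2761 ≈ 52.545*I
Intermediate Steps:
t = -3171 (t = 7*(-453) = -3171)
√(410 + t) = √(410 - 3171) = √(-2761) = I*√2761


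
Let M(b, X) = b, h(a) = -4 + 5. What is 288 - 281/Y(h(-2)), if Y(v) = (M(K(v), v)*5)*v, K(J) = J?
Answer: 1159/5 ≈ 231.80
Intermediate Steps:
h(a) = 1
Y(v) = 5*v² (Y(v) = (v*5)*v = (5*v)*v = 5*v²)
288 - 281/Y(h(-2)) = 288 - 281/(5*1²) = 288 - 281/(5*1) = 288 - 281/5 = 1159/5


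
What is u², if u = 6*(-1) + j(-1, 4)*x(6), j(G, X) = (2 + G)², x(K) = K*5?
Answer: 576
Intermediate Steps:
x(K) = 5*K
u = 24 (u = 6*(-1) + (2 - 1)²*(5*6) = -6 + 1²*30 = -6 + 1*30 = -6 + 30 = 24)
u² = 24² = 576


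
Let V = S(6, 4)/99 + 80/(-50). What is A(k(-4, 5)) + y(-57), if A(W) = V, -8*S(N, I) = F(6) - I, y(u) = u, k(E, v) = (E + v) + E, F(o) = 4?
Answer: -293/5 ≈ -58.600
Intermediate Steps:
k(E, v) = v + 2*E
S(N, I) = -½ + I/8 (S(N, I) = -(4 - I)/8 = -½ + I/8)
V = -8/5 (V = (-½ + (⅛)*4)/99 + 80/(-50) = (-½ + ½)*(1/99) + 80*(-1/50) = 0*(1/99) - 8/5 = 0 - 8/5 = -8/5 ≈ -1.6000)
A(W) = -8/5
A(k(-4, 5)) + y(-57) = -8/5 - 57 = -293/5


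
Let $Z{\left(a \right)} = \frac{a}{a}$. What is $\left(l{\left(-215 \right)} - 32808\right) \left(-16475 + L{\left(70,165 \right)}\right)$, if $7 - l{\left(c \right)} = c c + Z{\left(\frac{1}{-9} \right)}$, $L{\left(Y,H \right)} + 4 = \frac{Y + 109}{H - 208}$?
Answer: $\frac{56012440952}{43} \approx 1.3026 \cdot 10^{9}$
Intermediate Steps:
$Z{\left(a \right)} = 1$
$L{\left(Y,H \right)} = -4 + \frac{109 + Y}{-208 + H}$ ($L{\left(Y,H \right)} = -4 + \frac{Y + 109}{H - 208} = -4 + \frac{109 + Y}{-208 + H}$)
$l{\left(c \right)} = 6 - c^{2}$ ($l{\left(c \right)} = 7 - \left(c c + 1\right) = 7 - \left(c^{2} + 1\right) = 7 - \left(1 + c^{2}\right) = 6 - c^{2}$)
$\left(l{\left(-215 \right)} - 32808\right) \left(-16475 + L{\left(70,165 \right)}\right) = \left(\left(6 - \left(-215\right)^{2}\right) - 32808\right) \left(-16475 + \frac{941 + 70 - 660}{-208 + 165}\right) = \left(\left(6 - 46225\right) - 32808\right) \left(-16475 + \frac{941 + 70 - 660}{-43}\right) = \left(\left(6 - 46225\right) - 32808\right) \left(-16475 - \frac{351}{43}\right) = \left(-46219 - 32808\right) \left(-16475 - \frac{351}{43}\right) = \left(-79027\right) \left(- \frac{708776}{43}\right) = \frac{56012440952}{43}$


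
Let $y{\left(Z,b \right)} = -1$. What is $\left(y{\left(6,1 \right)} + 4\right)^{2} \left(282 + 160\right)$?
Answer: $3978$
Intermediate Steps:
$\left(y{\left(6,1 \right)} + 4\right)^{2} \left(282 + 160\right) = \left(-1 + 4\right)^{2} \left(282 + 160\right) = 3^{2} \cdot 442 = 9 \cdot 442 = 3978$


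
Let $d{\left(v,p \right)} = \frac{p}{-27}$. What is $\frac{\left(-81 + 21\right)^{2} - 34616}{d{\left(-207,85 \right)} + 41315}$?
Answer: $- \frac{209358}{278855} \approx -0.75078$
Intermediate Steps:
$d{\left(v,p \right)} = - \frac{p}{27}$ ($d{\left(v,p \right)} = p \left(- \frac{1}{27}\right) = - \frac{p}{27}$)
$\frac{\left(-81 + 21\right)^{2} - 34616}{d{\left(-207,85 \right)} + 41315} = \frac{\left(-81 + 21\right)^{2} - 34616}{\left(- \frac{1}{27}\right) 85 + 41315} = \frac{\left(-60\right)^{2} - 34616}{- \frac{85}{27} + 41315} = \frac{3600 - 34616}{\frac{1115420}{27}} = \left(-31016\right) \frac{27}{1115420} = - \frac{209358}{278855}$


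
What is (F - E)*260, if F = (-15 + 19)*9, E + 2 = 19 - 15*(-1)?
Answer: 1040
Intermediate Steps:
E = 32 (E = -2 + (19 - 15*(-1)) = -2 + (19 + 15) = -2 + 34 = 32)
F = 36 (F = 4*9 = 36)
(F - E)*260 = (36 - 1*32)*260 = (36 - 32)*260 = 4*260 = 1040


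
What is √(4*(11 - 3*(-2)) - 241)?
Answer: I*√173 ≈ 13.153*I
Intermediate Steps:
√(4*(11 - 3*(-2)) - 241) = √(4*(11 + 6) - 241) = √(4*17 - 241) = √(68 - 241) = √(-173) = I*√173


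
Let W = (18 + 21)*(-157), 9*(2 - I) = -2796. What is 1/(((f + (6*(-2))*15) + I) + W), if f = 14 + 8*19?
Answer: -3/17473 ≈ -0.00017169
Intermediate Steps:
I = 938/3 (I = 2 - ⅑*(-2796) = 2 + 932/3 = 938/3 ≈ 312.67)
f = 166 (f = 14 + 152 = 166)
W = -6123 (W = 39*(-157) = -6123)
1/(((f + (6*(-2))*15) + I) + W) = 1/(((166 + (6*(-2))*15) + 938/3) - 6123) = 1/(((166 - 12*15) + 938/3) - 6123) = 1/(((166 - 180) + 938/3) - 6123) = 1/((-14 + 938/3) - 6123) = 1/(896/3 - 6123) = 1/(-17473/3) = -3/17473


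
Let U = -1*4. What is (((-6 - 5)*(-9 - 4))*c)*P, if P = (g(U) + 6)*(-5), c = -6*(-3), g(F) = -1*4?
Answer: -25740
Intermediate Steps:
U = -4
g(F) = -4
c = 18
P = -10 (P = (-4 + 6)*(-5) = 2*(-5) = -10)
(((-6 - 5)*(-9 - 4))*c)*P = (((-6 - 5)*(-9 - 4))*18)*(-10) = (-11*(-13)*18)*(-10) = (143*18)*(-10) = 2574*(-10) = -25740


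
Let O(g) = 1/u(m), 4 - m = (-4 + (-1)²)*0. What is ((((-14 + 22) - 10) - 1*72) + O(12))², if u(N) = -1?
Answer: 5625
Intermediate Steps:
m = 4 (m = 4 - (-4 + (-1)²)*0 = 4 - (-4 + 1)*0 = 4 - (-3)*0 = 4 - 1*0 = 4 + 0 = 4)
O(g) = -1 (O(g) = 1/(-1) = -1)
((((-14 + 22) - 10) - 1*72) + O(12))² = ((((-14 + 22) - 10) - 1*72) - 1)² = (((8 - 10) - 72) - 1)² = ((-2 - 72) - 1)² = (-74 - 1)² = (-75)² = 5625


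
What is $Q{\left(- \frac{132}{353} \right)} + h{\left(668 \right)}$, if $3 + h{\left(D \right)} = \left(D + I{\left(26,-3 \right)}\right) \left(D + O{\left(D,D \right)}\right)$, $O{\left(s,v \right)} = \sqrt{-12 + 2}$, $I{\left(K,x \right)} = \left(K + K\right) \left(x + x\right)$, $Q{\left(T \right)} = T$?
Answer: $\frac{83945033}{353} + 356 i \sqrt{10} \approx 2.378 \cdot 10^{5} + 1125.8 i$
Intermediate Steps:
$I{\left(K,x \right)} = 4 K x$ ($I{\left(K,x \right)} = 2 K 2 x = 4 K x$)
$O{\left(s,v \right)} = i \sqrt{10}$ ($O{\left(s,v \right)} = \sqrt{-10} = i \sqrt{10}$)
$h{\left(D \right)} = -3 + \left(-312 + D\right) \left(D + i \sqrt{10}\right)$ ($h{\left(D \right)} = -3 + \left(D + 4 \cdot 26 \left(-3\right)\right) \left(D + i \sqrt{10}\right) = -3 + \left(D - 312\right) \left(D + i \sqrt{10}\right) = -3 + \left(-312 + D\right) \left(D + i \sqrt{10}\right)$)
$Q{\left(- \frac{132}{353} \right)} + h{\left(668 \right)} = - \frac{132}{353} - \left(208419 - 446224 + 312 i \sqrt{10} - i 668 \sqrt{10}\right) = \left(-132\right) \frac{1}{353} - \left(-237805 - 356 i \sqrt{10}\right) = - \frac{132}{353} + \left(237805 + 356 i \sqrt{10}\right) = \frac{83945033}{353} + 356 i \sqrt{10}$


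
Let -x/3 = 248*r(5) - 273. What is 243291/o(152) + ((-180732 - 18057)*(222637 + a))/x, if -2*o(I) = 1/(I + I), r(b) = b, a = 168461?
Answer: -117124210602/967 ≈ -1.2112e+8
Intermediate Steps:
o(I) = -1/(4*I) (o(I) = -1/(2*(I + I)) = -1/(2*I)/2 = -1/(4*I))
x = -2901 (x = -3*(248*5 - 273) = -3*(1240 - 273) = -3*967 = -2901)
243291/o(152) + ((-180732 - 18057)*(222637 + a))/x = 243291/((-1/4/152)) + ((-180732 - 18057)*(222637 + 168461))/(-2901) = 243291/((-1/4*1/152)) - 198789*391098*(-1/2901) = 243291/(-1/608) - 77745980322*(-1/2901) = 243291*(-608) + 25915326774/967 = -147920928 + 25915326774/967 = -117124210602/967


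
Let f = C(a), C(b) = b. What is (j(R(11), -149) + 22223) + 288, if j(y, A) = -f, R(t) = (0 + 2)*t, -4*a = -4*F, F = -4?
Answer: 22515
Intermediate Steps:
a = -4 (a = -(-1)*(-4) = -1/4*16 = -4)
R(t) = 2*t
f = -4
j(y, A) = 4 (j(y, A) = -1*(-4) = 4)
(j(R(11), -149) + 22223) + 288 = (4 + 22223) + 288 = 22227 + 288 = 22515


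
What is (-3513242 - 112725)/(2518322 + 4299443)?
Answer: -3625967/6817765 ≈ -0.53184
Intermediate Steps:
(-3513242 - 112725)/(2518322 + 4299443) = -3625967/6817765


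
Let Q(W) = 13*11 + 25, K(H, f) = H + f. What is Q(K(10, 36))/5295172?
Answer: 42/1323793 ≈ 3.1727e-5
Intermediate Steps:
Q(W) = 168 (Q(W) = 143 + 25 = 168)
Q(K(10, 36))/5295172 = 168/5295172 = 168*(1/5295172) = 42/1323793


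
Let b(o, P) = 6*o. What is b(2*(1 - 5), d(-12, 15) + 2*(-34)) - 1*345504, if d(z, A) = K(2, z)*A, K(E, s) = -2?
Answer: -345552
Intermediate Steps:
d(z, A) = -2*A
b(2*(1 - 5), d(-12, 15) + 2*(-34)) - 1*345504 = 6*(2*(1 - 5)) - 1*345504 = 6*(2*(-4)) - 345504 = 6*(-8) - 345504 = -48 - 345504 = -345552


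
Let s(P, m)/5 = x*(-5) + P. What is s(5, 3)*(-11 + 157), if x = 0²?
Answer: 3650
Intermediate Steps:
x = 0
s(P, m) = 5*P (s(P, m) = 5*(0*(-5) + P) = 5*(0 + P) = 5*P)
s(5, 3)*(-11 + 157) = (5*5)*(-11 + 157) = 25*146 = 3650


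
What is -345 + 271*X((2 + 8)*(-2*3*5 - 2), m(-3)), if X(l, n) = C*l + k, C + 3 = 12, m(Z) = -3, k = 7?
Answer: -778928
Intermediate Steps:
C = 9 (C = -3 + 12 = 9)
X(l, n) = 7 + 9*l (X(l, n) = 9*l + 7 = 7 + 9*l)
-345 + 271*X((2 + 8)*(-2*3*5 - 2), m(-3)) = -345 + 271*(7 + 9*((2 + 8)*(-2*3*5 - 2))) = -345 + 271*(7 + 9*(10*(-6*5 - 2))) = -345 + 271*(7 + 9*(10*(-30 - 2))) = -345 + 271*(7 + 9*(10*(-32))) = -345 + 271*(7 + 9*(-320)) = -345 + 271*(7 - 2880) = -345 + 271*(-2873) = -345 - 778583 = -778928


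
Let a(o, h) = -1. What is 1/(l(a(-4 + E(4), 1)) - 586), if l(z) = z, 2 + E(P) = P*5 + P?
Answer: -1/587 ≈ -0.0017036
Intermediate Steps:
E(P) = -2 + 6*P (E(P) = -2 + (P*5 + P) = -2 + (5*P + P) = -2 + 6*P)
1/(l(a(-4 + E(4), 1)) - 586) = 1/(-1 - 586) = 1/(-587) = -1/587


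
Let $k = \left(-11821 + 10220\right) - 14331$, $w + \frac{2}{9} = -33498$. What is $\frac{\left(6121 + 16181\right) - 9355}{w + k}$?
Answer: $- \frac{116523}{444872} \approx -0.26192$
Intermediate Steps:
$w = - \frac{301484}{9}$ ($w = - \frac{2}{9} - 33498 = - \frac{301484}{9} \approx -33498.0$)
$k = -15932$ ($k = -1601 - 14331 = -15932$)
$\frac{\left(6121 + 16181\right) - 9355}{w + k} = \frac{\left(6121 + 16181\right) - 9355}{- \frac{301484}{9} - 15932} = \frac{22302 - 9355}{- \frac{444872}{9}} = 12947 \left(- \frac{9}{444872}\right) = - \frac{116523}{444872}$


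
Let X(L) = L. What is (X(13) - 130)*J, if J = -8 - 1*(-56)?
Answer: -5616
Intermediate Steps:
J = 48 (J = -8 + 56 = 48)
(X(13) - 130)*J = (13 - 130)*48 = -117*48 = -5616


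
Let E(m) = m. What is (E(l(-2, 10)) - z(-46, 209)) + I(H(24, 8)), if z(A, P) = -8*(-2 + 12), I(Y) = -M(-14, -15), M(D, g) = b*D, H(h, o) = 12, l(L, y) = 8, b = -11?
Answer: -66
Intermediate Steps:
M(D, g) = -11*D
I(Y) = -154 (I(Y) = -(-11)*(-14) = -1*154 = -154)
z(A, P) = -80 (z(A, P) = -8*10 = -80)
(E(l(-2, 10)) - z(-46, 209)) + I(H(24, 8)) = (8 - 1*(-80)) - 154 = (8 + 80) - 154 = 88 - 154 = -66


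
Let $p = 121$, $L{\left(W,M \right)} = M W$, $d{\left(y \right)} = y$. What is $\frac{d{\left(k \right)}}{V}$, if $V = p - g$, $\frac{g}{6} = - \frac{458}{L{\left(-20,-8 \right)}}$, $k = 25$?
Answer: $\frac{1000}{5527} \approx 0.18093$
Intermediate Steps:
$g = - \frac{687}{40}$ ($g = 6 \left(- \frac{458}{\left(-8\right) \left(-20\right)}\right) = 6 \left(- \frac{458}{160}\right) = 6 \left(\left(-458\right) \frac{1}{160}\right) = 6 \left(- \frac{229}{80}\right) = - \frac{687}{40} \approx -17.175$)
$V = \frac{5527}{40}$ ($V = 121 - - \frac{687}{40} = 121 + \frac{687}{40} = \frac{5527}{40} \approx 138.18$)
$\frac{d{\left(k \right)}}{V} = \frac{25}{\frac{5527}{40}} = 25 \cdot \frac{40}{5527} = \frac{1000}{5527}$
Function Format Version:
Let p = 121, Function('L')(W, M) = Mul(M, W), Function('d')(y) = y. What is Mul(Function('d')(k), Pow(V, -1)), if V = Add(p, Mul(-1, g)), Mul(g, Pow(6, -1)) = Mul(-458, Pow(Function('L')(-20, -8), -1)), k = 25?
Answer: Rational(1000, 5527) ≈ 0.18093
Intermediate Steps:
g = Rational(-687, 40) (g = Mul(6, Mul(-458, Pow(Mul(-8, -20), -1))) = Mul(6, Mul(-458, Pow(160, -1))) = Mul(6, Mul(-458, Rational(1, 160))) = Mul(6, Rational(-229, 80)) = Rational(-687, 40) ≈ -17.175)
V = Rational(5527, 40) (V = Add(121, Mul(-1, Rational(-687, 40))) = Add(121, Rational(687, 40)) = Rational(5527, 40) ≈ 138.18)
Mul(Function('d')(k), Pow(V, -1)) = Mul(25, Pow(Rational(5527, 40), -1)) = Mul(25, Rational(40, 5527)) = Rational(1000, 5527)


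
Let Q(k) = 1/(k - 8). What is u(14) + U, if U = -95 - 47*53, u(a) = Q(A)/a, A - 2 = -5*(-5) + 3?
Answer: -796487/308 ≈ -2586.0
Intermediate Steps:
A = 30 (A = 2 + (-5*(-5) + 3) = 2 + (25 + 3) = 2 + 28 = 30)
Q(k) = 1/(-8 + k)
u(a) = 1/(22*a) (u(a) = 1/((-8 + 30)*a) = 1/(22*a))
U = -2586 (U = -95 - 2491 = -2586)
u(14) + U = (1/22)/14 - 2586 = (1/22)*(1/14) - 2586 = 1/308 - 2586 = -796487/308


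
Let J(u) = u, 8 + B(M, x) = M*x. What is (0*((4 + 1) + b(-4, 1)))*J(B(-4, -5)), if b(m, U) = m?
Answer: 0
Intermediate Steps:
B(M, x) = -8 + M*x
(0*((4 + 1) + b(-4, 1)))*J(B(-4, -5)) = (0*((4 + 1) - 4))*(-8 - 4*(-5)) = (0*(5 - 4))*(-8 + 20) = (0*1)*12 = 0*12 = 0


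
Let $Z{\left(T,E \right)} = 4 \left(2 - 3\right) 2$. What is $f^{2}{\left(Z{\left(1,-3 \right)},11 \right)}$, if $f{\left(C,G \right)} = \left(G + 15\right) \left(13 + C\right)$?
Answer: $16900$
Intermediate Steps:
$Z{\left(T,E \right)} = -8$ ($Z{\left(T,E \right)} = 4 \left(2 - 3\right) 2 = 4 \left(-1\right) 2 = \left(-4\right) 2 = -8$)
$f{\left(C,G \right)} = \left(13 + C\right) \left(15 + G\right)$ ($f{\left(C,G \right)} = \left(15 + G\right) \left(13 + C\right) = \left(13 + C\right) \left(15 + G\right)$)
$f^{2}{\left(Z{\left(1,-3 \right)},11 \right)} = \left(195 + 13 \cdot 11 + 15 \left(-8\right) - 88\right)^{2} = \left(195 + 143 - 120 - 88\right)^{2} = 130^{2} = 16900$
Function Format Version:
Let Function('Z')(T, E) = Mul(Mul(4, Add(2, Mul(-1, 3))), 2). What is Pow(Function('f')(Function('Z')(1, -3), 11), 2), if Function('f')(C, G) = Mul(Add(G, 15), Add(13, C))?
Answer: 16900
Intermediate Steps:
Function('Z')(T, E) = -8 (Function('Z')(T, E) = Mul(Mul(4, Add(2, -3)), 2) = Mul(Mul(4, -1), 2) = Mul(-4, 2) = -8)
Function('f')(C, G) = Mul(Add(13, C), Add(15, G)) (Function('f')(C, G) = Mul(Add(15, G), Add(13, C)) = Mul(Add(13, C), Add(15, G)))
Pow(Function('f')(Function('Z')(1, -3), 11), 2) = Pow(Add(195, Mul(13, 11), Mul(15, -8), Mul(-8, 11)), 2) = Pow(Add(195, 143, -120, -88), 2) = Pow(130, 2) = 16900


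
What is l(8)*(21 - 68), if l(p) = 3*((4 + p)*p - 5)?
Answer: -12831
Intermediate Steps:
l(p) = -15 + 3*p*(4 + p) (l(p) = 3*(p*(4 + p) - 5) = 3*(-5 + p*(4 + p)) = -15 + 3*p*(4 + p))
l(8)*(21 - 68) = (-15 + 3*8² + 12*8)*(21 - 68) = (-15 + 3*64 + 96)*(-47) = (-15 + 192 + 96)*(-47) = 273*(-47) = -12831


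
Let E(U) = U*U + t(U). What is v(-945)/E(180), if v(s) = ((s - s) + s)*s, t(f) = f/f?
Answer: 893025/32401 ≈ 27.562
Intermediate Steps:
t(f) = 1
v(s) = s**2 (v(s) = (0 + s)*s = s*s = s**2)
E(U) = 1 + U**2 (E(U) = U*U + 1 = U**2 + 1 = 1 + U**2)
v(-945)/E(180) = (-945)**2/(1 + 180**2) = 893025/(1 + 32400) = 893025/32401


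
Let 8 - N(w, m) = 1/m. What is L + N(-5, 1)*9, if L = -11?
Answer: 52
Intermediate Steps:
N(w, m) = 8 - 1/m
L + N(-5, 1)*9 = -11 + (8 - 1/1)*9 = -11 + (8 - 1*1)*9 = -11 + (8 - 1)*9 = -11 + 7*9 = -11 + 63 = 52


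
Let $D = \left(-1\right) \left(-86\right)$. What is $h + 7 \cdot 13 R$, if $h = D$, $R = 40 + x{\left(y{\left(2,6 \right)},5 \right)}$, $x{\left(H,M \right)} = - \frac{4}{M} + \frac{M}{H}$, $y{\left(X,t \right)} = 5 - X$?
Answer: $\frac{57073}{15} \approx 3804.9$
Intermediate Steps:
$R = \frac{613}{15}$ ($R = 40 + \left(- \frac{4}{5} + \frac{5}{5 - 2}\right) = 40 + \left(\left(-4\right) \frac{1}{5} + \frac{5}{5 - 2}\right) = 40 - \left(\frac{4}{5} - \frac{5}{3}\right) = 40 + \left(- \frac{4}{5} + 5 \cdot \frac{1}{3}\right) = 40 + \left(- \frac{4}{5} + \frac{5}{3}\right) = 40 + \frac{13}{15} = \frac{613}{15} \approx 40.867$)
$D = 86$
$h = 86$
$h + 7 \cdot 13 R = 86 + 7 \cdot 13 \cdot \frac{613}{15} = 86 + 91 \cdot \frac{613}{15} = 86 + \frac{55783}{15} = \frac{57073}{15}$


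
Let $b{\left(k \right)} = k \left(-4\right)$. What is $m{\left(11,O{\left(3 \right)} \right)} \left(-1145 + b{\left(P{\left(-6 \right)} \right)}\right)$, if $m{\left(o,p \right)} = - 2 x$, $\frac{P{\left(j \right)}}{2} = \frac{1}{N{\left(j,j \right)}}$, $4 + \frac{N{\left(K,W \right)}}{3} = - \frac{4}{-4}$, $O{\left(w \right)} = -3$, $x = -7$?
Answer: $- \frac{144158}{9} \approx -16018.0$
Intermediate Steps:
$N{\left(K,W \right)} = -9$ ($N{\left(K,W \right)} = -12 + 3 \left(- \frac{4}{-4}\right) = -12 + 3 \left(\left(-4\right) \left(- \frac{1}{4}\right)\right) = -12 + 3 \cdot 1 = -12 + 3 = -9$)
$P{\left(j \right)} = - \frac{2}{9}$ ($P{\left(j \right)} = \frac{2}{-9} = 2 \left(- \frac{1}{9}\right) = - \frac{2}{9}$)
$b{\left(k \right)} = - 4 k$
$m{\left(o,p \right)} = 14$ ($m{\left(o,p \right)} = \left(-2\right) \left(-7\right) = 14$)
$m{\left(11,O{\left(3 \right)} \right)} \left(-1145 + b{\left(P{\left(-6 \right)} \right)}\right) = 14 \left(-1145 - - \frac{8}{9}\right) = 14 \left(-1145 + \frac{8}{9}\right) = 14 \left(- \frac{10297}{9}\right) = - \frac{144158}{9}$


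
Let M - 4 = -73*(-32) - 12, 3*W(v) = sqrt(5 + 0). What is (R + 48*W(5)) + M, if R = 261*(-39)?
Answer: -7851 + 16*sqrt(5) ≈ -7815.2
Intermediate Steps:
W(v) = sqrt(5)/3 (W(v) = sqrt(5 + 0)/3 = sqrt(5)/3)
R = -10179
M = 2328 (M = 4 + (-73*(-32) - 12) = 4 + (2336 - 12) = 4 + 2324 = 2328)
(R + 48*W(5)) + M = (-10179 + 48*(sqrt(5)/3)) + 2328 = (-10179 + 16*sqrt(5)) + 2328 = -7851 + 16*sqrt(5)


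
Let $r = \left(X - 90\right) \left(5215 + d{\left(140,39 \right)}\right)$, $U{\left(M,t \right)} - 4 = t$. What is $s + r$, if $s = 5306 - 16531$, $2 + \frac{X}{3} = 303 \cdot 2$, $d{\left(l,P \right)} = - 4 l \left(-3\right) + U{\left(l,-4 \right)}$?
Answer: $11861965$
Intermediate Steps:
$U{\left(M,t \right)} = 4 + t$
$d{\left(l,P \right)} = 12 l$ ($d{\left(l,P \right)} = - 4 l \left(-3\right) + \left(4 - 4\right) = - 4 \left(- 3 l\right) + 0 = 12 l + 0 = 12 l$)
$X = 1812$ ($X = -6 + 3 \cdot 303 \cdot 2 = -6 + 3 \cdot 606 = -6 + 1818 = 1812$)
$s = -11225$
$r = 11873190$ ($r = \left(1812 - 90\right) \left(5215 + 12 \cdot 140\right) = 1722 \left(5215 + 1680\right) = 1722 \cdot 6895 = 11873190$)
$s + r = -11225 + 11873190 = 11861965$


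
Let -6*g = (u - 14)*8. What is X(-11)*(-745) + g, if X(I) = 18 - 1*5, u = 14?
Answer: -9685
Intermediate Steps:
g = 0 (g = -(14 - 14)*8/6 = -0*8 = -⅙*0 = 0)
X(I) = 13 (X(I) = 18 - 5 = 13)
X(-11)*(-745) + g = 13*(-745) + 0 = -9685 + 0 = -9685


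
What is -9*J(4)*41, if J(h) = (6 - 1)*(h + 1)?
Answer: -9225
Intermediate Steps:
J(h) = 5 + 5*h (J(h) = 5*(1 + h) = 5 + 5*h)
-9*J(4)*41 = -9*(5 + 5*4)*41 = -9*(5 + 20)*41 = -9*25*41 = -225*41 = -9225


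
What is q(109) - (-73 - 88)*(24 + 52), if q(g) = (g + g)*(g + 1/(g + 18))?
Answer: 4571964/127 ≈ 36000.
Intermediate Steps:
q(g) = 2*g*(g + 1/(18 + g)) (q(g) = (2*g)*(g + 1/(18 + g)) = 2*g*(g + 1/(18 + g)))
q(109) - (-73 - 88)*(24 + 52) = 2*109*(1 + 109² + 18*109)/(18 + 109) - (-73 - 88)*(24 + 52) = 2*109*(1 + 11881 + 1962)/127 - (-161)*76 = 2*109*(1/127)*13844 - 1*(-12236) = 3017992/127 + 12236 = 4571964/127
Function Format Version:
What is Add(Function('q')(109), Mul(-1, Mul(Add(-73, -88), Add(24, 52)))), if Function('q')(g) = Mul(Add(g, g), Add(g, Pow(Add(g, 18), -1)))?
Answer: Rational(4571964, 127) ≈ 36000.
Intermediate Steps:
Function('q')(g) = Mul(2, g, Add(g, Pow(Add(18, g), -1))) (Function('q')(g) = Mul(Mul(2, g), Add(g, Pow(Add(18, g), -1))) = Mul(2, g, Add(g, Pow(Add(18, g), -1))))
Add(Function('q')(109), Mul(-1, Mul(Add(-73, -88), Add(24, 52)))) = Add(Mul(2, 109, Pow(Add(18, 109), -1), Add(1, Pow(109, 2), Mul(18, 109))), Mul(-1, Mul(Add(-73, -88), Add(24, 52)))) = Add(Mul(2, 109, Pow(127, -1), Add(1, 11881, 1962)), Mul(-1, Mul(-161, 76))) = Add(Mul(2, 109, Rational(1, 127), 13844), Mul(-1, -12236)) = Add(Rational(3017992, 127), 12236) = Rational(4571964, 127)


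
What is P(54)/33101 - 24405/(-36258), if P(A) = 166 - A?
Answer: 270630267/400058686 ≈ 0.67648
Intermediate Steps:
P(54)/33101 - 24405/(-36258) = (166 - 1*54)/33101 - 24405/(-36258) = (166 - 54)*(1/33101) - 24405*(-1/36258) = 112*(1/33101) + 8135/12086 = 112/33101 + 8135/12086 = 270630267/400058686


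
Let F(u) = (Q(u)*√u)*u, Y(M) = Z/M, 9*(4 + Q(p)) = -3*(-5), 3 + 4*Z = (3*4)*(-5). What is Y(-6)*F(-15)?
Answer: 735*I*√15/8 ≈ 355.83*I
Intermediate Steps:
Z = -63/4 (Z = -¾ + ((3*4)*(-5))/4 = -¾ + (12*(-5))/4 = -¾ + (¼)*(-60) = -¾ - 15 = -63/4 ≈ -15.750)
Q(p) = -7/3 (Q(p) = -4 + (-3*(-5))/9 = -4 + (⅑)*15 = -4 + 5/3 = -7/3)
Y(M) = -63/(4*M)
F(u) = -7*u^(3/2)/3 (F(u) = (-7*√u/3)*u = -7*u^(3/2)/3)
Y(-6)*F(-15) = (-63/4/(-6))*(-(-35)*I*√15) = (-63/4*(-⅙))*(-(-35)*I*√15) = 21*(35*I*√15)/8 = 735*I*√15/8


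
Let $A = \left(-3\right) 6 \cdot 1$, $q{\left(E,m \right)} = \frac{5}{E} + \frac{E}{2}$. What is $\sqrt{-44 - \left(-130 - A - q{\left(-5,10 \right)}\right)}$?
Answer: $\frac{\sqrt{258}}{2} \approx 8.0312$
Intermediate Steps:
$q{\left(E,m \right)} = \frac{E}{2} + \frac{5}{E}$ ($q{\left(E,m \right)} = \frac{5}{E} + E \frac{1}{2} = \frac{5}{E} + \frac{E}{2} = \frac{E}{2} + \frac{5}{E}$)
$A = -18$ ($A = \left(-18\right) 1 = -18$)
$\sqrt{-44 - \left(-130 - A - q{\left(-5,10 \right)}\right)} = \sqrt{-44 - - \frac{217}{2}} = \sqrt{-44 + \left(\left(-18 + \left(- \frac{5}{2} + 5 \left(- \frac{1}{5}\right)\right)\right) + 130\right)} = \sqrt{-44 + \left(\left(-18 - \frac{7}{2}\right) + 130\right)} = \sqrt{-44 + \left(- \frac{43}{2} + 130\right)} = \sqrt{-44 + \frac{217}{2}} = \sqrt{\frac{129}{2}} = \frac{\sqrt{258}}{2}$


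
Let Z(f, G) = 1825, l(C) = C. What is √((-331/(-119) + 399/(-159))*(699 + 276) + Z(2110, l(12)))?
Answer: 5*√3325901845/6307 ≈ 45.720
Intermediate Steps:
√((-331/(-119) + 399/(-159))*(699 + 276) + Z(2110, l(12))) = √((-331/(-119) + 399/(-159))*(699 + 276) + 1825) = √((-331*(-1/119) + 399*(-1/159))*975 + 1825) = √((331/119 - 133/53)*975 + 1825) = √((1716/6307)*975 + 1825) = √(1673100/6307 + 1825) = √(13183375/6307) = 5*√3325901845/6307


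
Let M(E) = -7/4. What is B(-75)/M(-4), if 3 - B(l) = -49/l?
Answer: -704/525 ≈ -1.3410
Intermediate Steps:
B(l) = 3 + 49/l (B(l) = 3 - (-49)/l = 3 + 49/l)
M(E) = -7/4 (M(E) = (1/4)*(-7) = -7/4)
B(-75)/M(-4) = (3 + 49/(-75))/(-7/4) = (3 + 49*(-1/75))*(-4/7) = (3 - 49/75)*(-4/7) = (176/75)*(-4/7) = -704/525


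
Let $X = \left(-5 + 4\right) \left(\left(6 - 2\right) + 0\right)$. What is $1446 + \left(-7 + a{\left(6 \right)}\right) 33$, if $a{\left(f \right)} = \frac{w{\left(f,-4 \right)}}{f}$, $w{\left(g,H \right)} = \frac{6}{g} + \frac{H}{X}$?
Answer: $1226$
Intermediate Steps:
$X = -4$ ($X = - (4 + 0) = \left(-1\right) 4 = -4$)
$w{\left(g,H \right)} = \frac{6}{g} - \frac{H}{4}$ ($w{\left(g,H \right)} = \frac{6}{g} + \frac{H}{-4} = \frac{6}{g} + H \left(- \frac{1}{4}\right) = \frac{6}{g} - \frac{H}{4}$)
$a{\left(f \right)} = \frac{1 + \frac{6}{f}}{f}$ ($a{\left(f \right)} = \frac{\frac{6}{f} - -1}{f} = \frac{\frac{6}{f} + 1}{f} = \frac{1 + \frac{6}{f}}{f}$)
$1446 + \left(-7 + a{\left(6 \right)}\right) 33 = 1446 + \left(-7 + \frac{6 + 6}{36}\right) 33 = 1446 + \left(-7 + \frac{1}{36} \cdot 12\right) 33 = 1446 + \left(-7 + \frac{1}{3}\right) 33 = 1446 - 220 = 1226$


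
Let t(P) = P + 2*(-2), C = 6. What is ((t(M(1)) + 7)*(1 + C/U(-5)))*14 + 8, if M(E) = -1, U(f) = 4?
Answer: 78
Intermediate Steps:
t(P) = -4 + P (t(P) = P - 4 = -4 + P)
((t(M(1)) + 7)*(1 + C/U(-5)))*14 + 8 = (((-4 - 1) + 7)*(1 + 6/4))*14 + 8 = ((-5 + 7)*(1 + 6*(¼)))*14 + 8 = (2*(1 + 3/2))*14 + 8 = (2*(5/2))*14 + 8 = 5*14 + 8 = 70 + 8 = 78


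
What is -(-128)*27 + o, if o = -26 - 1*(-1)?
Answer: 3431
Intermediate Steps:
o = -25 (o = -26 + 1 = -25)
-(-128)*27 + o = -(-128)*27 - 25 = -64*(-54) - 25 = 3456 - 25 = 3431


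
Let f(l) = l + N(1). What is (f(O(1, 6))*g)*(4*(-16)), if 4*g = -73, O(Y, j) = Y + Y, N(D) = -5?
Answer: -3504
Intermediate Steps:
O(Y, j) = 2*Y
f(l) = -5 + l (f(l) = l - 5 = -5 + l)
g = -73/4 (g = (¼)*(-73) = -73/4 ≈ -18.250)
(f(O(1, 6))*g)*(4*(-16)) = ((-5 + 2*1)*(-73/4))*(4*(-16)) = ((-5 + 2)*(-73/4))*(-64) = -3*(-73/4)*(-64) = (219/4)*(-64) = -3504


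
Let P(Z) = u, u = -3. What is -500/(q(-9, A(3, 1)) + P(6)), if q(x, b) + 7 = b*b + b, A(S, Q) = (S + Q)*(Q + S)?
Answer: -250/131 ≈ -1.9084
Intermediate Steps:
A(S, Q) = (Q + S)² (A(S, Q) = (Q + S)*(Q + S) = (Q + S)²)
P(Z) = -3
q(x, b) = -7 + b + b² (q(x, b) = -7 + (b*b + b) = -7 + (b² + b) = -7 + (b + b²) = -7 + b + b²)
-500/(q(-9, A(3, 1)) + P(6)) = -500/((-7 + (1 + 3)² + ((1 + 3)²)²) - 3) = -500/((-7 + 4² + (4²)²) - 3) = -500/((-7 + 16 + 16²) - 3) = -500/((-7 + 16 + 256) - 3) = -500/(265 - 3) = -500/262 = -500*1/262 = -250/131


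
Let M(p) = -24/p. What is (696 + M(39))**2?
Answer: 81721600/169 ≈ 4.8356e+5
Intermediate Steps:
(696 + M(39))**2 = (696 - 24/39)**2 = (696 - 24*1/39)**2 = (696 - 8/13)**2 = (9040/13)**2 = 81721600/169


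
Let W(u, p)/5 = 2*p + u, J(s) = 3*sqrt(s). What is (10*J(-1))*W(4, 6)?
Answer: 2400*I ≈ 2400.0*I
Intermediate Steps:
W(u, p) = 5*u + 10*p (W(u, p) = 5*(2*p + u) = 5*(u + 2*p) = 5*u + 10*p)
(10*J(-1))*W(4, 6) = (10*(3*sqrt(-1)))*(5*4 + 10*6) = (10*(3*I))*(20 + 60) = (30*I)*80 = 2400*I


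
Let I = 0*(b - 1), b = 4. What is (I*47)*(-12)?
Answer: 0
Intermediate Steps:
I = 0 (I = 0*(4 - 1) = 0*3 = 0)
(I*47)*(-12) = (0*47)*(-12) = 0*(-12) = 0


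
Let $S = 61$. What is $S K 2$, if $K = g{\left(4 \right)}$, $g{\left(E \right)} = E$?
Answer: $488$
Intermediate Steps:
$K = 4$
$S K 2 = 61 \cdot 4 \cdot 2 = 244 \cdot 2 = 488$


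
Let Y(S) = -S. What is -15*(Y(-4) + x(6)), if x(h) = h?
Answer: -150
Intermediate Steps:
-15*(Y(-4) + x(6)) = -15*(-1*(-4) + 6) = -15*(4 + 6) = -15*10 = -150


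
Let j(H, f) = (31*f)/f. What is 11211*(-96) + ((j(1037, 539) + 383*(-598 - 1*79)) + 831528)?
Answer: -503988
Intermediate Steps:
j(H, f) = 31
11211*(-96) + ((j(1037, 539) + 383*(-598 - 1*79)) + 831528) = 11211*(-96) + ((31 + 383*(-598 - 1*79)) + 831528) = -1076256 + ((31 + 383*(-598 - 79)) + 831528) = -1076256 + ((31 + 383*(-677)) + 831528) = -1076256 + ((31 - 259291) + 831528) = -1076256 + (-259260 + 831528) = -1076256 + 572268 = -503988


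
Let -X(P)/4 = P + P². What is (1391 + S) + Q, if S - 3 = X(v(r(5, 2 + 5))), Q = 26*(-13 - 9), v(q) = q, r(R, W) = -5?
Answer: 742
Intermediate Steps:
Q = -572 (Q = 26*(-22) = -572)
X(P) = -4*P - 4*P² (X(P) = -4*(P + P²) = -4*P - 4*P²)
S = -77 (S = 3 - 4*(-5)*(1 - 5) = 3 - 4*(-5)*(-4) = 3 - 80 = -77)
(1391 + S) + Q = (1391 - 77) - 572 = 1314 - 572 = 742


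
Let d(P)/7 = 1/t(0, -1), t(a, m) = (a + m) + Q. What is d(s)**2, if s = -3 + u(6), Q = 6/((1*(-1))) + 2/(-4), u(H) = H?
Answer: 196/225 ≈ 0.87111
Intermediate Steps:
Q = -13/2 (Q = 6/(-1) + 2*(-1/4) = 6*(-1) - 1/2 = -6 - 1/2 = -13/2 ≈ -6.5000)
s = 3 (s = -3 + 6 = 3)
t(a, m) = -13/2 + a + m (t(a, m) = (a + m) - 13/2 = -13/2 + a + m)
d(P) = -14/15 (d(P) = 7/(-13/2 + 0 - 1) = 7/(-15/2) = 7*(-2/15) = -14/15)
d(s)**2 = (-14/15)**2 = 196/225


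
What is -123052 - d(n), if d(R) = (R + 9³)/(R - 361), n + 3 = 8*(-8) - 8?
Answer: -246101/2 ≈ -1.2305e+5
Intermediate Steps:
n = -75 (n = -3 + (8*(-8) - 8) = -3 + (-64 - 8) = -3 - 72 = -75)
d(R) = (729 + R)/(-361 + R) (d(R) = (R + 729)/(-361 + R) = (729 + R)/(-361 + R))
-123052 - d(n) = -123052 - (729 - 75)/(-361 - 75) = -123052 - 654/(-436) = -123052 - (-1)*654/436 = -123052 - 1*(-3/2) = -123052 + 3/2 = -246101/2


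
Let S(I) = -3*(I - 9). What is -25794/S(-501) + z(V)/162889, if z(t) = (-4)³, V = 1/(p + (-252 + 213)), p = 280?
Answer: -233425377/13845565 ≈ -16.859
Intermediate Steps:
S(I) = 27 - 3*I (S(I) = -3*(-9 + I) = 27 - 3*I)
V = 1/241 (V = 1/(280 + (-252 + 213)) = 1/(280 - 39) = 1/241 ≈ 0.0041494)
z(t) = -64
-25794/S(-501) + z(V)/162889 = -25794/(27 - 3*(-501)) - 64/162889 = -25794/(27 + 1503) - 64*1/162889 = -25794/1530 - 64/162889 = -25794*1/1530 - 64/162889 = -1433/85 - 64/162889 = -233425377/13845565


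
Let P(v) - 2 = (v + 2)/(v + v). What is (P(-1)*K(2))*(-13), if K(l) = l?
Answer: -39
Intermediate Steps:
P(v) = 2 + (2 + v)/(2*v) (P(v) = 2 + (v + 2)/(v + v) = 2 + (2 + v)/((2*v)) = 2 + (2 + v)*(1/(2*v)) = 2 + (2 + v)/(2*v))
(P(-1)*K(2))*(-13) = ((5/2 + 1/(-1))*2)*(-13) = ((5/2 - 1)*2)*(-13) = ((3/2)*2)*(-13) = 3*(-13) = -39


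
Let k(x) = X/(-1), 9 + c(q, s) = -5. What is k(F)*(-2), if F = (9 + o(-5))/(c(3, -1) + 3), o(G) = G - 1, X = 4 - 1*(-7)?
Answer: 22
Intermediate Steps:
X = 11 (X = 4 + 7 = 11)
o(G) = -1 + G
c(q, s) = -14 (c(q, s) = -9 - 5 = -14)
F = -3/11 (F = (9 + (-1 - 5))/(-14 + 3) = (9 - 6)/(-11) = 3*(-1/11) = -3/11 ≈ -0.27273)
k(x) = -11 (k(x) = 11/(-1) = 11*(-1) = -11)
k(F)*(-2) = -11*(-2) = 22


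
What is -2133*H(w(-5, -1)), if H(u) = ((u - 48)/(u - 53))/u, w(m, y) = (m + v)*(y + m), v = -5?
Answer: -2133/35 ≈ -60.943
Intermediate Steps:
w(m, y) = (-5 + m)*(m + y) (w(m, y) = (m - 5)*(y + m) = (-5 + m)*(m + y))
H(u) = (-48 + u)/(u*(-53 + u)) (H(u) = ((-48 + u)/(-53 + u))/u = (-48 + u)/(u*(-53 + u)))
-2133*H(w(-5, -1)) = -2133*(-48 + ((-5)² - 5*(-5) - 5*(-1) - 5*(-1)))/(((-5)² - 5*(-5) - 5*(-1) - 5*(-1))*(-53 + ((-5)² - 5*(-5) - 5*(-1) - 5*(-1)))) = -2133*(-48 + (25 + 25 + 5 + 5))/((25 + 25 + 5 + 5)*(-53 + (25 + 25 + 5 + 5))) = -2133*(-48 + 60)/(60*(-53 + 60)) = -711*12/(20*7) = -2133*1/35 = -2133/35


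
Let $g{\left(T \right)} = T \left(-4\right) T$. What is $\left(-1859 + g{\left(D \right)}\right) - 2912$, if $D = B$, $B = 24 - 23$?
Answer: $-4775$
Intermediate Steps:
$B = 1$ ($B = 24 - 23 = 1$)
$D = 1$
$g{\left(T \right)} = - 4 T^{2}$ ($g{\left(T \right)} = - 4 T T = - 4 T^{2}$)
$\left(-1859 + g{\left(D \right)}\right) - 2912 = \left(-1859 - 4 \cdot 1^{2}\right) - 2912 = \left(-1859 - 4\right) - 2912 = -1863 - 2912 = -4775$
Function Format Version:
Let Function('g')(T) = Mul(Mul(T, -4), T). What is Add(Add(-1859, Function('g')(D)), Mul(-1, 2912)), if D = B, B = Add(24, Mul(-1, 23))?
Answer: -4775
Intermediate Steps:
B = 1 (B = Add(24, -23) = 1)
D = 1
Function('g')(T) = Mul(-4, Pow(T, 2)) (Function('g')(T) = Mul(Mul(-4, T), T) = Mul(-4, Pow(T, 2)))
Add(Add(-1859, Function('g')(D)), Mul(-1, 2912)) = Add(Add(-1859, Mul(-4, Pow(1, 2))), Mul(-1, 2912)) = Add(Add(-1859, Mul(-4, 1)), -2912) = Add(Add(-1859, -4), -2912) = Add(-1863, -2912) = -4775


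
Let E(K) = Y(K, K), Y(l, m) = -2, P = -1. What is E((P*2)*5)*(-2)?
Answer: 4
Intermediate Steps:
E(K) = -2
E((P*2)*5)*(-2) = -2*(-2) = 4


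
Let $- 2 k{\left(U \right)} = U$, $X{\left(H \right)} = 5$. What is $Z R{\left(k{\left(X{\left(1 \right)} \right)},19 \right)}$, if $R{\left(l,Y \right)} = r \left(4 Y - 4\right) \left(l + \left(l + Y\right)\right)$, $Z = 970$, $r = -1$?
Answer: $-977760$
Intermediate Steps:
$k{\left(U \right)} = - \frac{U}{2}$
$R{\left(l,Y \right)} = \left(4 - 4 Y\right) \left(Y + 2 l\right)$ ($R{\left(l,Y \right)} = - (4 Y - 4) \left(l + \left(l + Y\right)\right) = - (-4 + 4 Y) \left(l + \left(Y + l\right)\right) = \left(4 - 4 Y\right) \left(Y + 2 l\right)$)
$Z R{\left(k{\left(X{\left(1 \right)} \right)},19 \right)} = 970 \left(- 4 \cdot 19^{2} + 4 \cdot 19 + 8 \left(\left(- \frac{1}{2}\right) 5\right) - 152 \left(\left(- \frac{1}{2}\right) 5\right)\right) = 970 \left(\left(-4\right) 361 + 76 + 8 \left(- \frac{5}{2}\right) - 152 \left(- \frac{5}{2}\right)\right) = 970 \left(-1444 + 76 - 20 + 380\right) = 970 \left(-1008\right) = -977760$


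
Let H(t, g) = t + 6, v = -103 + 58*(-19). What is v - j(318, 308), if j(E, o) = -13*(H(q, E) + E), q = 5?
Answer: 3072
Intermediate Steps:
v = -1205 (v = -103 - 1102 = -1205)
H(t, g) = 6 + t
j(E, o) = -143 - 13*E (j(E, o) = -13*((6 + 5) + E) = -13*(11 + E) = -143 - 13*E)
v - j(318, 308) = -1205 - (-143 - 13*318) = -1205 - (-143 - 4134) = -1205 - 1*(-4277) = -1205 + 4277 = 3072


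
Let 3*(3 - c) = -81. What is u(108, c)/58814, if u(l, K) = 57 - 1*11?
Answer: 23/29407 ≈ 0.00078213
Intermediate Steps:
c = 30 (c = 3 - 1/3*(-81) = 3 + 27 = 30)
u(l, K) = 46 (u(l, K) = 57 - 11 = 46)
u(108, c)/58814 = 46/58814 = 46*(1/58814) = 23/29407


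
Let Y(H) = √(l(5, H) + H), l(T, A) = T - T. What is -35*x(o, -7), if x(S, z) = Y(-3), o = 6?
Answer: -35*I*√3 ≈ -60.622*I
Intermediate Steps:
l(T, A) = 0
Y(H) = √H (Y(H) = √(0 + H) = √H)
x(S, z) = I*√3 (x(S, z) = √(-3) = I*√3)
-35*x(o, -7) = -35*I*√3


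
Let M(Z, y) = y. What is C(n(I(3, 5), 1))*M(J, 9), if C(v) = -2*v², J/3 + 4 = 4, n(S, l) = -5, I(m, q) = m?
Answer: -450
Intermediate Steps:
J = 0 (J = -12 + 3*4 = -12 + 12 = 0)
C(n(I(3, 5), 1))*M(J, 9) = -2*(-5)²*9 = -2*25*9 = -50*9 = -450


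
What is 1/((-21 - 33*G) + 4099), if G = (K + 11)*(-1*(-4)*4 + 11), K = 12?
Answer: -1/16415 ≈ -6.0920e-5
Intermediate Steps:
G = 621 (G = (12 + 11)*(-1*(-4)*4 + 11) = 23*(4*4 + 11) = 23*(16 + 11) = 23*27 = 621)
1/((-21 - 33*G) + 4099) = 1/((-21 - 33*621) + 4099) = 1/((-21 - 20493) + 4099) = 1/(-20514 + 4099) = 1/(-16415) = -1/16415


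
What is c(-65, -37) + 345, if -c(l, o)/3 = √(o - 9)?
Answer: 345 - 3*I*√46 ≈ 345.0 - 20.347*I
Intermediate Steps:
c(l, o) = -3*√(-9 + o) (c(l, o) = -3*√(o - 9) = -3*√(-9 + o))
c(-65, -37) + 345 = -3*√(-9 - 37) + 345 = -3*I*√46 + 345 = 345 - 3*I*√46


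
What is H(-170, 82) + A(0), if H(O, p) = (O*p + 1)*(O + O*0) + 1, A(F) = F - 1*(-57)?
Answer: 2369688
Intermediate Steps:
A(F) = 57 + F (A(F) = F + 57 = 57 + F)
H(O, p) = 1 + O*(1 + O*p) (H(O, p) = (1 + O*p)*(O + 0) + 1 = (1 + O*p)*O + 1 = O*(1 + O*p) + 1 = 1 + O*(1 + O*p))
H(-170, 82) + A(0) = (1 - 170 + 82*(-170)²) + (57 + 0) = (1 - 170 + 82*28900) + 57 = (1 - 170 + 2369800) + 57 = 2369631 + 57 = 2369688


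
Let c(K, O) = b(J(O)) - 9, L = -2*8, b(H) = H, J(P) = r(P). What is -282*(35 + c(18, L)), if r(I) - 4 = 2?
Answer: -9024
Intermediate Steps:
r(I) = 6 (r(I) = 4 + 2 = 6)
J(P) = 6
L = -16
c(K, O) = -3 (c(K, O) = 6 - 9 = -3)
-282*(35 + c(18, L)) = -282*(35 - 3) = -282*32 = -9024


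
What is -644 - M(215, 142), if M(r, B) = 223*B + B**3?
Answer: -2895598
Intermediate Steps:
M(r, B) = B**3 + 223*B
-644 - M(215, 142) = -644 - 142*(223 + 142**2) = -644 - 142*(223 + 20164) = -644 - 142*20387 = -644 - 1*2894954 = -644 - 2894954 = -2895598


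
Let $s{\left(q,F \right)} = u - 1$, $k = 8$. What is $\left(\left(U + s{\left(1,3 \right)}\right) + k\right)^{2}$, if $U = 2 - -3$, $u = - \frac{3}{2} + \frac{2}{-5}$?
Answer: $\frac{10201}{100} \approx 102.01$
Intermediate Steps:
$u = - \frac{19}{10}$ ($u = \left(-3\right) \frac{1}{2} + 2 \left(- \frac{1}{5}\right) = - \frac{3}{2} - \frac{2}{5} = - \frac{19}{10} \approx -1.9$)
$s{\left(q,F \right)} = - \frac{29}{10}$ ($s{\left(q,F \right)} = - \frac{19}{10} - 1 = - \frac{29}{10}$)
$U = 5$ ($U = 2 + 3 = 5$)
$\left(\left(U + s{\left(1,3 \right)}\right) + k\right)^{2} = \left(\left(5 - \frac{29}{10}\right) + 8\right)^{2} = \left(\frac{21}{10} + 8\right)^{2} = \left(\frac{101}{10}\right)^{2} = \frac{10201}{100}$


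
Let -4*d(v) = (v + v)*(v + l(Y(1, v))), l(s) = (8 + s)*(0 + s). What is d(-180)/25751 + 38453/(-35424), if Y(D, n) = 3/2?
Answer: -1518640723/912203424 ≈ -1.6648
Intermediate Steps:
Y(D, n) = 3/2 (Y(D, n) = 3*(½) = 3/2)
l(s) = s*(8 + s) (l(s) = (8 + s)*s = s*(8 + s))
d(v) = -v*(57/4 + v)/2 (d(v) = -(v + v)*(v + 3*(8 + 3/2)/2)/4 = -2*v*(v + (3/2)*(19/2))/4 = -2*v*(v + 57/4)/4 = -2*v*(57/4 + v)/4 = -v*(57/4 + v)/2)
d(-180)/25751 + 38453/(-35424) = -⅛*(-180)*(57 + 4*(-180))/25751 + 38453/(-35424) = -⅛*(-180)*(57 - 720)*(1/25751) + 38453*(-1/35424) = -⅛*(-180)*(-663)*(1/25751) - 38453/35424 = -29835/2*1/25751 - 38453/35424 = -29835/51502 - 38453/35424 = -1518640723/912203424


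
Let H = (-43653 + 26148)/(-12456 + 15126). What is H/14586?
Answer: -389/865436 ≈ -0.00044948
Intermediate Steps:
H = -1167/178 (H = -17505/2670 = -17505*1/2670 = -1167/178 ≈ -6.5562)
H/14586 = -1167/178/14586 = -1167/178*1/14586 = -389/865436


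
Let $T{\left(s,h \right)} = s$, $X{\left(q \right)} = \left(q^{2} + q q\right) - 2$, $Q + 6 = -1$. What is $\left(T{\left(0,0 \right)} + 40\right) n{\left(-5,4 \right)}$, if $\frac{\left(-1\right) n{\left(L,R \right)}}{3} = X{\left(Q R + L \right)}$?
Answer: $-261120$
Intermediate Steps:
$Q = -7$ ($Q = -6 - 1 = -7$)
$X{\left(q \right)} = -2 + 2 q^{2}$ ($X{\left(q \right)} = \left(q^{2} + q^{2}\right) - 2 = 2 q^{2} - 2 = -2 + 2 q^{2}$)
$n{\left(L,R \right)} = 6 - 6 \left(L - 7 R\right)^{2}$ ($n{\left(L,R \right)} = - 3 \left(-2 + 2 \left(- 7 R + L\right)^{2}\right) = - 3 \left(-2 + 2 \left(L - 7 R\right)^{2}\right) = 6 - 6 \left(L - 7 R\right)^{2}$)
$\left(T{\left(0,0 \right)} + 40\right) n{\left(-5,4 \right)} = \left(0 + 40\right) \left(6 - 6 \left(-5 - 28\right)^{2}\right) = 40 \left(6 - 6 \left(-5 - 28\right)^{2}\right) = 40 \left(6 - 6 \left(-33\right)^{2}\right) = 40 \left(6 - 6534\right) = 40 \left(-6528\right) = -261120$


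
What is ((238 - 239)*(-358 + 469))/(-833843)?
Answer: 111/833843 ≈ 0.00013312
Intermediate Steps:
((238 - 239)*(-358 + 469))/(-833843) = -1*111*(-1/833843) = -111*(-1/833843) = 111/833843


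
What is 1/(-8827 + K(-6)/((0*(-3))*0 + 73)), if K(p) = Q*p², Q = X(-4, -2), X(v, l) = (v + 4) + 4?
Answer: -73/644227 ≈ -0.00011331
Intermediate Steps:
X(v, l) = 8 + v (X(v, l) = (4 + v) + 4 = 8 + v)
Q = 4 (Q = 8 - 4 = 4)
K(p) = 4*p²
1/(-8827 + K(-6)/((0*(-3))*0 + 73)) = 1/(-8827 + (4*(-6)²)/((0*(-3))*0 + 73)) = 1/(-8827 + (4*36)/(0*0 + 73)) = 1/(-8827 + 144/(0 + 73)) = 1/(-8827 + 144/73) = 1/(-644227/73) = -73/644227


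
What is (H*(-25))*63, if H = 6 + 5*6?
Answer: -56700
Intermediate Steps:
H = 36 (H = 6 + 30 = 36)
(H*(-25))*63 = (36*(-25))*63 = -900*63 = -56700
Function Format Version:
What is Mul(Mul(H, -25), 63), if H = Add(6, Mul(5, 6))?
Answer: -56700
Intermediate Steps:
H = 36 (H = Add(6, 30) = 36)
Mul(Mul(H, -25), 63) = Mul(Mul(36, -25), 63) = Mul(-900, 63) = -56700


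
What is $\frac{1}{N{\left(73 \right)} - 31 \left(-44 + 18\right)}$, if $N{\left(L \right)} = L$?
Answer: $\frac{1}{879} \approx 0.0011377$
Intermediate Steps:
$\frac{1}{N{\left(73 \right)} - 31 \left(-44 + 18\right)} = \frac{1}{73 - 31 \left(-44 + 18\right)} = \frac{1}{73 - -806} = \frac{1}{73 + 806} = \frac{1}{879}$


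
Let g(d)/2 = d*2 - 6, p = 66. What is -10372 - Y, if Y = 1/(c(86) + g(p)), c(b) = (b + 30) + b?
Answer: -4708889/454 ≈ -10372.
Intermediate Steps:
c(b) = 30 + 2*b (c(b) = (30 + b) + b = 30 + 2*b)
g(d) = -12 + 4*d (g(d) = 2*(d*2 - 6) = 2*(2*d - 6) = 2*(-6 + 2*d) = -12 + 4*d)
Y = 1/454 (Y = 1/((30 + 2*86) + (-12 + 4*66)) = 1/((30 + 172) + (-12 + 264)) = 1/(202 + 252) = 1/454 ≈ 0.0022026)
-10372 - Y = -10372 - 1*1/454 = -10372 - 1/454 = -4708889/454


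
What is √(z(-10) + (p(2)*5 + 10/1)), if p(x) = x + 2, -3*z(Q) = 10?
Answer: 4*√15/3 ≈ 5.1640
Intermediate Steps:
z(Q) = -10/3 (z(Q) = -⅓*10 = -10/3)
p(x) = 2 + x
√(z(-10) + (p(2)*5 + 10/1)) = √(-10/3 + ((2 + 2)*5 + 10/1)) = √(-10/3 + (4*5 + 10*1)) = √(-10/3 + (20 + 10)) = √(-10/3 + 30) = √(80/3) = 4*√15/3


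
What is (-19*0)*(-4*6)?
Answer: 0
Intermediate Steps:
(-19*0)*(-4*6) = 0*(-24) = 0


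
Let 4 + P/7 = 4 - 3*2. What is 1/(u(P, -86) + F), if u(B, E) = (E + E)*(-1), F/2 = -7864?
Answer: -1/15556 ≈ -6.4284e-5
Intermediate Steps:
P = -42 (P = -28 + 7*(4 - 3*2) = -28 + 7*(4 - 6) = -28 + 7*(-2) = -28 - 14 = -42)
F = -15728 (F = 2*(-7864) = -15728)
u(B, E) = -2*E (u(B, E) = (2*E)*(-1) = -2*E)
1/(u(P, -86) + F) = 1/(-2*(-86) - 15728) = 1/(172 - 15728) = 1/(-15556) = -1/15556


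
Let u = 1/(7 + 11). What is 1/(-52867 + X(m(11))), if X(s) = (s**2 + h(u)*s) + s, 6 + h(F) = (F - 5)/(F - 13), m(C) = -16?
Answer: -233/12241147 ≈ -1.9034e-5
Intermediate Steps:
u = 1/18 ≈ 0.055556
h(F) = -6 + (-5 + F)/(-13 + F) (h(F) = -6 + (F - 5)/(F - 13) = -6 + (-5 + F)/(-13 + F))
X(s) = s**2 - 1076*s/233 (X(s) = (s**2 + ((73 - 5*1/18)/(-13 + 1/18))*s) + s = (s**2 + ((73 - 5/18)/(-233/18))*s) + s = (s**2 + (-18/233*1309/18)*s) + s = (s**2 - 1309*s/233) + s = s**2 - 1076*s/233)
1/(-52867 + X(m(11))) = 1/(-52867 + (1/233)*(-16)*(-1076 + 233*(-16))) = 1/(-52867 + (1/233)*(-16)*(-1076 - 3728)) = 1/(-52867 + (1/233)*(-16)*(-4804)) = 1/(-52867 + 76864/233) = 1/(-12241147/233) = -233/12241147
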